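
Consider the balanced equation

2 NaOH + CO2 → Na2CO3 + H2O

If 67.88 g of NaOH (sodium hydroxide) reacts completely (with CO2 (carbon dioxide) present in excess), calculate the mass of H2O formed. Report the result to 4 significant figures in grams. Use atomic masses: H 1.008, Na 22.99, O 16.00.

15.29 g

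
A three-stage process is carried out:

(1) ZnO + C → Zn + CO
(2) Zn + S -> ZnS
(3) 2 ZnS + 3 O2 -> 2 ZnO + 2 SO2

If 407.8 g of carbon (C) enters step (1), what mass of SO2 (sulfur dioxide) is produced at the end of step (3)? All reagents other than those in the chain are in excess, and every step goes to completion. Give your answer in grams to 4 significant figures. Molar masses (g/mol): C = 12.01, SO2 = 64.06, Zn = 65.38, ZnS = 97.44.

2175 g

n(C) = 407.8 / 12.01 = 33.955 mol.
Reaction (1): C→Zn ratio 1:1 ⇒ n(Zn) = 33.955 mol.
Reaction (2): Zn→ZnS ratio 1:1 ⇒ n(ZnS) = 33.955 mol.
Reaction (3): ZnS→SO2 ratio 2:2 ⇒ n(SO2) = 33.955 mol.
Mass of SO2 = 33.955 × 64.06 = 2175.2 g.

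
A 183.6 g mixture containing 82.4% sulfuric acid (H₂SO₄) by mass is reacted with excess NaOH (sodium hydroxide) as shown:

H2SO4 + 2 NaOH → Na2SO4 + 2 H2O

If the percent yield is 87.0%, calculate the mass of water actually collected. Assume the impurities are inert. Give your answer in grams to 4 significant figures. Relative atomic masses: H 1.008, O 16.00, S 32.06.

Pure H2SO4 available = 183.6 g × 0.824 = 151.29 g.
M(H2SO4) = 2(1.008) + 32.06 + 4(16.00) = 98.076 g/mol.
M(H2O) = 2(1.008) + 16.00 = 18.016 g/mol.
n(H2SO4) = 151.29 g / 98.076 g/mol = 1.5425 mol.
From the equation the H2SO4:H2O mole ratio is 1:2, so n(H2O) = 1.5425 × 2/1 = 3.0851 mol.
Mass of H2O = 3.0851 mol × 18.016 g/mol = 55.581 g.
Actual mass collected = 55.581 g × 0.870 = 48.355 g.

48.36 g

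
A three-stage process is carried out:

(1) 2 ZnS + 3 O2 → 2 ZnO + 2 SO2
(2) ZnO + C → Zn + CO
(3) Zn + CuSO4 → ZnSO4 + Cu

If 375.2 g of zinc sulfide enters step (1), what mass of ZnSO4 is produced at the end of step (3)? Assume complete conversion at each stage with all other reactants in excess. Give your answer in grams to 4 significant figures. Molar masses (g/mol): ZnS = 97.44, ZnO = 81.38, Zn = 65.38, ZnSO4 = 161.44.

621.6 g

n(ZnS) = 375.2 / 97.44 = 3.8506 mol.
Reaction (1): ZnS→ZnO ratio 2:2 ⇒ n(ZnO) = 3.8506 mol.
Reaction (2): ZnO→Zn ratio 1:1 ⇒ n(Zn) = 3.8506 mol.
Reaction (3): Zn→ZnSO4 ratio 1:1 ⇒ n(ZnSO4) = 3.8506 mol.
Mass of ZnSO4 = 3.8506 × 161.44 = 621.64 g.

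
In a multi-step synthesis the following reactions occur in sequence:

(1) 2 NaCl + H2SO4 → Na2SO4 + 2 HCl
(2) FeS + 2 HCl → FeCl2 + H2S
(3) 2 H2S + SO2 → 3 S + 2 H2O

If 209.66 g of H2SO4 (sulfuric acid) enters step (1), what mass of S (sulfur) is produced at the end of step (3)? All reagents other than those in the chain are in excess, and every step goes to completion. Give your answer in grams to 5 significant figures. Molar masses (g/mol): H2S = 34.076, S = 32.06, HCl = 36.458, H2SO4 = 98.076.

102.80 g

n(H2SO4) = 209.66 / 98.076 = 2.13773 mol.
Reaction (1): H2SO4→HCl ratio 1:2 ⇒ n(HCl) = 4.27546 mol.
Reaction (2): HCl→H2S ratio 2:1 ⇒ n(H2S) = 2.13773 mol.
Reaction (3): H2S→S ratio 2:3 ⇒ n(S) = 3.20659 mol.
Mass of S = 3.20659 × 32.06 = 102.803 g.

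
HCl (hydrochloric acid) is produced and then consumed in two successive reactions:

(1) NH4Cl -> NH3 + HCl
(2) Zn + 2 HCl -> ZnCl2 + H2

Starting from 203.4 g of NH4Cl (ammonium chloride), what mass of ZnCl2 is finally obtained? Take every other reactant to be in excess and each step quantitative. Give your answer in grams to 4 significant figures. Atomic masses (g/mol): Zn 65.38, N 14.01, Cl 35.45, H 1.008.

M(NH4Cl) = 14.01 + 4(1.008) + 35.45 = 53.492 g/mol.
M(ZnCl2) = 65.38 + 2(35.45) = 136.28 g/mol.
n(NH4Cl) = 203.40 / 53.492 = 3.8024 mol.
Step 1 gives a 1:1 ratio of NH4Cl to HCl, so n(HCl) = 3.8024 mol.
In step 2 the HCl:ZnCl2 ratio is 2:1, so n(ZnCl2) = 1.9012 mol.
Mass of ZnCl2 = 1.9012 × 136.28 = 259.10 g.

259.1 g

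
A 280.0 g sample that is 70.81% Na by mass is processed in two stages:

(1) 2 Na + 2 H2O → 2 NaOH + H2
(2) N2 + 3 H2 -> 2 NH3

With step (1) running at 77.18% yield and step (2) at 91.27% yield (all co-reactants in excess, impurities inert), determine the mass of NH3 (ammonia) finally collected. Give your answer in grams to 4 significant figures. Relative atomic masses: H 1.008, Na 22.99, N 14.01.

34.49 g

Pure Na = 280.0 × 0.7081 = 198.27 g.
M(Na) = 22.99 g/mol.
M(NH3) = 14.01 + 3(1.008) = 17.034 g/mol.
n(Na) = 198.27 / 22.99 = 8.6241 mol.
Step 1 (Na:H2 = 2:1): theoretical n(H2) = 4.3120 mol; at 77.18% yield, n(H2) = 3.3280 mol.
Step 2 (H2:NH3 = 3:2): theoretical n(NH3) = 2.2187 mol, so theoretical mass = 2.2187 × 17.034 = 37.793 g.
At 91.27% yield, actual mass of NH3 = 37.793 × 0.9127 = 34.494 g.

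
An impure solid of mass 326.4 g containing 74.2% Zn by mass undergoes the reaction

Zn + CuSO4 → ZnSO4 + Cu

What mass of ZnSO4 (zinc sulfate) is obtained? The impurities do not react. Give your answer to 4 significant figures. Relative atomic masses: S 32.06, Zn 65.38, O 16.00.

Mass of pure Zn = 326.4 g × 0.742 = 242.19 g.
M(Zn) = 65.38 g/mol.
M(ZnSO4) = 65.38 + 32.06 + 4(16.00) = 161.44 g/mol.
n(Zn) = 242.19 g / 65.38 g/mol = 3.7043 mol.
From the equation the Zn:ZnSO4 mole ratio is 1:1, so n(ZnSO4) = 3.7043 × 1/1 = 3.7043 mol.
Mass of ZnSO4 = 3.7043 mol × 161.44 g/mol = 598.03 g.

598.0 g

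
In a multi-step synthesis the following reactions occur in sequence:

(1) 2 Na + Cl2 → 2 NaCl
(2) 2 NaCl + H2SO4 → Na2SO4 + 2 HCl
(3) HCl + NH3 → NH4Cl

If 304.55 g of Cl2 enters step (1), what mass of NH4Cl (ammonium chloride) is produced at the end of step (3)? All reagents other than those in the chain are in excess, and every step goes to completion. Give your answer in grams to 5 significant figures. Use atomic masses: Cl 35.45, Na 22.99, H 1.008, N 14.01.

M(Cl2) = 2(35.45) = 70.90 g/mol.
M(NH4Cl) = 14.01 + 4(1.008) + 35.45 = 53.492 g/mol.
n(Cl2) = 304.55 / 70.90 = 4.29549 mol.
Reaction (1): Cl2→NaCl ratio 1:2 ⇒ n(NaCl) = 8.59097 mol.
Reaction (2): NaCl→HCl ratio 2:2 ⇒ n(HCl) = 8.59097 mol.
Reaction (3): HCl→NH4Cl ratio 1:1 ⇒ n(NH4Cl) = 8.59097 mol.
Mass of NH4Cl = 8.59097 × 53.492 = 459.548 g.

459.55 g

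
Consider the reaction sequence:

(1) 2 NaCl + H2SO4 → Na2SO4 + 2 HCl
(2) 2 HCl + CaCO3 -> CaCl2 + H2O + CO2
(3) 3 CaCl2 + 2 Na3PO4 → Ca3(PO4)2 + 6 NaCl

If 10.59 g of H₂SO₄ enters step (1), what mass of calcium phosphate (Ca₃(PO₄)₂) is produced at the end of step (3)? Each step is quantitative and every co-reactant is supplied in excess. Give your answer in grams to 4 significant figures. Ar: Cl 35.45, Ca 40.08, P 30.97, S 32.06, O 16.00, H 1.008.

M(H2SO4) = 2(1.008) + 32.06 + 4(16.00) = 98.076 g/mol.
M(Ca3(PO4)2) = 3(40.08) + 2(30.97) + 8(16.00) = 310.18 g/mol.
n(H2SO4) = 10.59 / 98.076 = 0.10798 mol.
Reaction (1): H2SO4→HCl ratio 1:2 ⇒ n(HCl) = 0.21595 mol.
Reaction (2): HCl→CaCl2 ratio 2:1 ⇒ n(CaCl2) = 0.10798 mol.
Reaction (3): CaCl2→Ca3(PO4)2 ratio 3:1 ⇒ n(Ca3(PO4)2) = 0.035992 mol.
Mass of Ca3(PO4)2 = 0.035992 × 310.18 = 11.164 g.

11.16 g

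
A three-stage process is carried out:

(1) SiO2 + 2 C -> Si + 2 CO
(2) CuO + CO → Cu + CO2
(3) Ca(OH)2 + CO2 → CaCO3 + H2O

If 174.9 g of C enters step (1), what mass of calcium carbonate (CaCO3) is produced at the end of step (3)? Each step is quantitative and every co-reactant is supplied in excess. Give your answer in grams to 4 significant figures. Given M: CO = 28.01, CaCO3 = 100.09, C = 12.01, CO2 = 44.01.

n(C) = 174.9 / 12.01 = 14.563 mol.
Reaction (1): C→CO ratio 2:2 ⇒ n(CO) = 14.563 mol.
Reaction (2): CO→CO2 ratio 1:1 ⇒ n(CO2) = 14.563 mol.
Reaction (3): CO2→CaCO3 ratio 1:1 ⇒ n(CaCO3) = 14.563 mol.
Mass of CaCO3 = 14.563 × 100.09 = 1457.6 g.

1458 g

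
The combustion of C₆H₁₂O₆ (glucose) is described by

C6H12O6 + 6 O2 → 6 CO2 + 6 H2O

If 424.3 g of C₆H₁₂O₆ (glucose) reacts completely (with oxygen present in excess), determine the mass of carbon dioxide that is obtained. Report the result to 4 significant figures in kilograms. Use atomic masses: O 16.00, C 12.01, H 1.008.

0.6219 kg

M(C6H12O6) = 6(12.01) + 12(1.008) + 6(16.00) = 180.156 g/mol.
M(CO2) = 12.01 + 2(16.00) = 44.01 g/mol.
n(C6H12O6) = 424.30 g / 180.156 g/mol = 2.3552 mol.
From the equation the C6H12O6:CO2 mole ratio is 1:6, so n(CO2) = 2.3552 × 6/1 = 14.131 mol.
Mass of CO2 = 14.131 mol × 44.01 g/mol = 621.91 g.
Converting to kg: 621.91 g = 0.6219 kg.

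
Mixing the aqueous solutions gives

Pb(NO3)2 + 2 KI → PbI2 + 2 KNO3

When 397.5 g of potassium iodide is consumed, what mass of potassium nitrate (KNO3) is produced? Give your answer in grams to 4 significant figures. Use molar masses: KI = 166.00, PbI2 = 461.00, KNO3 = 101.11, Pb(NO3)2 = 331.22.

242.1 g

n(KI) = 397.50 g / 166.00 g/mol = 2.3946 mol.
From the equation the KI:KNO3 mole ratio is 2:2, so n(KNO3) = 2.3946 × 2/2 = 2.3946 mol.
Mass of KNO3 = 2.3946 mol × 101.11 g/mol = 242.12 g.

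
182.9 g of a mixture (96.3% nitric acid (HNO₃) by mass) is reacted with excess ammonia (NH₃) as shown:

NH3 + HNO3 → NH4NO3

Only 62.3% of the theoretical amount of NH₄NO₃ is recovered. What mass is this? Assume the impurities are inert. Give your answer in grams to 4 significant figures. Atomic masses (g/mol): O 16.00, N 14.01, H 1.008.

Pure HNO3 available = 182.9 g × 0.963 = 176.13 g.
M(HNO3) = 1.008 + 14.01 + 3(16.00) = 63.018 g/mol.
M(NH4NO3) = 2(14.01) + 4(1.008) + 3(16.00) = 80.052 g/mol.
n(HNO3) = 176.13 g / 63.018 g/mol = 2.7950 mol.
From the equation the HNO3:NH4NO3 mole ratio is 1:1, so n(NH4NO3) = 2.7950 × 1/1 = 2.7950 mol.
Mass of NH4NO3 = 2.7950 mol × 80.052 g/mol = 223.74 g.
Actual mass collected = 223.74 g × 0.623 = 139.39 g.

139.4 g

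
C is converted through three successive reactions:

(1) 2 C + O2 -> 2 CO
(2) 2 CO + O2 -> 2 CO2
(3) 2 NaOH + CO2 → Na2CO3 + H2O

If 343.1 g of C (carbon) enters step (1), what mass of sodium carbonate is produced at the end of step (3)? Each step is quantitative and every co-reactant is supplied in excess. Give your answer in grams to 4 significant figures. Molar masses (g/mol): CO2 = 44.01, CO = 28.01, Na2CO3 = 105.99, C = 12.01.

n(C) = 343.1 / 12.01 = 28.568 mol.
Reaction (1): C→CO ratio 2:2 ⇒ n(CO) = 28.568 mol.
Reaction (2): CO→CO2 ratio 2:2 ⇒ n(CO2) = 28.568 mol.
Reaction (3): CO2→Na2CO3 ratio 1:1 ⇒ n(Na2CO3) = 28.568 mol.
Mass of Na2CO3 = 28.568 × 105.99 = 3027.9 g.

3028 g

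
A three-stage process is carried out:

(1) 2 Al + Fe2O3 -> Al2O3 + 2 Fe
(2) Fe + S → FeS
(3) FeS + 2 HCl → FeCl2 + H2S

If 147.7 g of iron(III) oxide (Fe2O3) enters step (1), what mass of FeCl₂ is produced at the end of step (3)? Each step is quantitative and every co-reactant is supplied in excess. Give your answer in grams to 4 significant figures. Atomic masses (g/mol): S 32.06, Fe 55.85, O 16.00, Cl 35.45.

M(Fe2O3) = 2(55.85) + 3(16.00) = 159.70 g/mol.
M(FeCl2) = 55.85 + 2(35.45) = 126.75 g/mol.
n(Fe2O3) = 147.7 / 159.70 = 0.92486 mol.
Reaction (1): Fe2O3→Fe ratio 1:2 ⇒ n(Fe) = 1.8497 mol.
Reaction (2): Fe→FeS ratio 1:1 ⇒ n(FeS) = 1.8497 mol.
Reaction (3): FeS→FeCl2 ratio 1:1 ⇒ n(FeCl2) = 1.8497 mol.
Mass of FeCl2 = 1.8497 × 126.75 = 234.45 g.

234.5 g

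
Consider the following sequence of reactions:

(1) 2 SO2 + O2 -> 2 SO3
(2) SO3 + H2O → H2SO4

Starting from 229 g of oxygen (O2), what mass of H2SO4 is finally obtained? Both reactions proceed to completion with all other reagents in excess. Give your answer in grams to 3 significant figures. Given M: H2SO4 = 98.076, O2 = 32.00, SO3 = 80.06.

n(O2) = 229.0 / 32.00 = 7.156 mol.
Step 1 gives a 1:2 ratio of O2 to SO3, so n(SO3) = 14.31 mol.
In step 2 the SO3:H2SO4 ratio is 1:1, so n(H2SO4) = 14.31 mol.
Mass of H2SO4 = 14.31 × 98.076 = 1404 g.

1400 g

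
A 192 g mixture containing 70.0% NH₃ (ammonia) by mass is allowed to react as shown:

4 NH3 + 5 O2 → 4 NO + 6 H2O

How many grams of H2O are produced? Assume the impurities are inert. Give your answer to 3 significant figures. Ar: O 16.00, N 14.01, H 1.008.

213 g

Mass of pure NH3 = 192 g × 0.700 = 134.4 g.
M(NH3) = 14.01 + 3(1.008) = 17.034 g/mol.
M(H2O) = 2(1.008) + 16.00 = 18.016 g/mol.
n(NH3) = 134.4 g / 17.034 g/mol = 7.890 mol.
From the equation the NH3:H2O mole ratio is 4:6, so n(H2O) = 7.890 × 6/4 = 11.84 mol.
Mass of H2O = 11.84 mol × 18.016 g/mol = 213.2 g.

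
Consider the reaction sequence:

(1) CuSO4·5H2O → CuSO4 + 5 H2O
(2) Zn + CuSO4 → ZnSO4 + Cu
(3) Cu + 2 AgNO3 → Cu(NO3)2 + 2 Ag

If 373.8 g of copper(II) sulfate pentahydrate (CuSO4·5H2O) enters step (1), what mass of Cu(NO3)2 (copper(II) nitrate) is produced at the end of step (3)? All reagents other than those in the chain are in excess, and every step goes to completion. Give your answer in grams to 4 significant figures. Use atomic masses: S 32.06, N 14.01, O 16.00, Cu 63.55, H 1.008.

280.8 g

M(CuSO4·5H2O) = 63.55 + 32.06 + 9(16.00) + 10(1.008) = 249.69 g/mol.
M(Cu(NO3)2) = 63.55 + 2(14.01) + 6(16.00) = 187.57 g/mol.
n(CuSO4·5H2O) = 373.8 / 249.69 = 1.4971 mol.
Reaction (1): CuSO4·5H2O→CuSO4 ratio 1:1 ⇒ n(CuSO4) = 1.4971 mol.
Reaction (2): CuSO4→Cu ratio 1:1 ⇒ n(Cu) = 1.4971 mol.
Reaction (3): Cu→Cu(NO3)2 ratio 1:1 ⇒ n(Cu(NO3)2) = 1.4971 mol.
Mass of Cu(NO3)2 = 1.4971 × 187.57 = 280.80 g.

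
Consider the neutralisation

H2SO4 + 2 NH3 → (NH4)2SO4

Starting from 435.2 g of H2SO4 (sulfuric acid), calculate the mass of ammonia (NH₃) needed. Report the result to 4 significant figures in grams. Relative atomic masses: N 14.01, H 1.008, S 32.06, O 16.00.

151.2 g

M(H2SO4) = 2(1.008) + 32.06 + 4(16.00) = 98.076 g/mol.
M(NH3) = 14.01 + 3(1.008) = 17.034 g/mol.
n(H2SO4) = 435.20 g / 98.076 g/mol = 4.4374 mol.
From the equation the H2SO4:NH3 mole ratio is 1:2, so n(NH3) = 4.4374 × 2/1 = 8.8748 mol.
Mass of NH3 = 8.8748 mol × 17.034 g/mol = 151.17 g.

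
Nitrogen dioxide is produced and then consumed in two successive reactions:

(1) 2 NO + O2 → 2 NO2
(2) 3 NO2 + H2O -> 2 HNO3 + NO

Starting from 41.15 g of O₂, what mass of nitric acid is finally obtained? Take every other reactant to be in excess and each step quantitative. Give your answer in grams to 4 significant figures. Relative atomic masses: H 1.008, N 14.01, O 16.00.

M(O2) = 2(16.00) = 32.00 g/mol.
M(HNO3) = 1.008 + 14.01 + 3(16.00) = 63.018 g/mol.
n(O2) = 41.150 / 32.00 = 1.2859 mol.
Step 1 gives a 1:2 ratio of O2 to NO2, so n(NO2) = 2.5719 mol.
In step 2 the NO2:HNO3 ratio is 3:2, so n(HNO3) = 1.7146 mol.
Mass of HNO3 = 1.7146 × 63.018 = 108.05 g.

108.0 g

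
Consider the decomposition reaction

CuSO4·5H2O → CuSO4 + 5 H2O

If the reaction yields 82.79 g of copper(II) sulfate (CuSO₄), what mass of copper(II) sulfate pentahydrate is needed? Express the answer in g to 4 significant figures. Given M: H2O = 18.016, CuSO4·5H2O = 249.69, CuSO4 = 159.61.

129.5 g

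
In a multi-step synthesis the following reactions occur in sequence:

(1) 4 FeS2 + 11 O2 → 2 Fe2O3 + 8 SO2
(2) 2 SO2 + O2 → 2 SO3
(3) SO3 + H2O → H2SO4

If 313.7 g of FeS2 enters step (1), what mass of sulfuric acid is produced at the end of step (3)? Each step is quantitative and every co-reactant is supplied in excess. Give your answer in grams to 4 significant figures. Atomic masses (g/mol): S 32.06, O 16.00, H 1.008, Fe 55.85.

M(FeS2) = 55.85 + 2(32.06) = 119.97 g/mol.
M(H2SO4) = 2(1.008) + 32.06 + 4(16.00) = 98.076 g/mol.
n(FeS2) = 313.7 / 119.97 = 2.6148 mol.
Reaction (1): FeS2→SO2 ratio 4:8 ⇒ n(SO2) = 5.2296 mol.
Reaction (2): SO2→SO3 ratio 2:2 ⇒ n(SO3) = 5.2296 mol.
Reaction (3): SO3→H2SO4 ratio 1:1 ⇒ n(H2SO4) = 5.2296 mol.
Mass of H2SO4 = 5.2296 × 98.076 = 512.90 g.

512.9 g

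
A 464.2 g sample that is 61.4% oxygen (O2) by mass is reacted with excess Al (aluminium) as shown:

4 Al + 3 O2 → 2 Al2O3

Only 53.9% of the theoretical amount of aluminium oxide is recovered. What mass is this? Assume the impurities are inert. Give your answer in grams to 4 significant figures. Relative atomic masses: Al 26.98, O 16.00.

Pure O2 available = 464.2 g × 0.614 = 285.02 g.
M(O2) = 2(16.00) = 32.00 g/mol.
M(Al2O3) = 2(26.98) + 3(16.00) = 101.96 g/mol.
n(O2) = 285.02 g / 32.00 g/mol = 8.9068 mol.
From the equation the O2:Al2O3 mole ratio is 3:2, so n(Al2O3) = 8.9068 × 2/3 = 5.9379 mol.
Mass of Al2O3 = 5.9379 mol × 101.96 g/mol = 605.43 g.
Actual mass collected = 605.43 g × 0.539 = 326.33 g.

326.3 g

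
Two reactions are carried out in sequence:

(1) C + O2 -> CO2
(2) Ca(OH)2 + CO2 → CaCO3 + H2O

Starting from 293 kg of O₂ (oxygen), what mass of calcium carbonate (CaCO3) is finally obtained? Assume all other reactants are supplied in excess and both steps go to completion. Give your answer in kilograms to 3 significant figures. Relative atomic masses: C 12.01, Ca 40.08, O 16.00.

916 kg

M(O2) = 2(16.00) = 32.00 g/mol.
M(CaCO3) = 40.08 + 12.01 + 3(16.00) = 100.09 g/mol.
293 kg = 293000 g.
n(O2) = 293000 / 32.00 = 9156 mol.
Step 1 gives a 1:1 ratio of O2 to CO2, so n(CO2) = 9156 mol.
In step 2 the CO2:CaCO3 ratio is 1:1, so n(CaCO3) = 9156 mol.
Mass of CaCO3 = 9156 × 100.09 = 916400 g = 916 kg.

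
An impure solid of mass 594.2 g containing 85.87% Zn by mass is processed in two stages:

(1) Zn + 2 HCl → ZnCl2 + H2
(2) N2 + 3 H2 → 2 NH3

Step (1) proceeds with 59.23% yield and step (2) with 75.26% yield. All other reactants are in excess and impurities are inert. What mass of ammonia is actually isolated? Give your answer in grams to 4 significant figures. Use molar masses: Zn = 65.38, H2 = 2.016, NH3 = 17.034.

Pure Zn = 594.2 × 0.8587 = 510.24 g.
n(Zn) = 510.24 / 65.38 = 7.8042 mol.
Step 1 (Zn:H2 = 1:1): theoretical n(H2) = 7.8042 mol; at 59.23% yield, n(H2) = 4.6224 mol.
Step 2 (H2:NH3 = 3:2): theoretical n(NH3) = 3.0816 mol, so theoretical mass = 3.0816 × 17.034 = 52.492 g.
At 75.26% yield, actual mass of NH3 = 52.492 × 0.7526 = 39.506 g.

39.51 g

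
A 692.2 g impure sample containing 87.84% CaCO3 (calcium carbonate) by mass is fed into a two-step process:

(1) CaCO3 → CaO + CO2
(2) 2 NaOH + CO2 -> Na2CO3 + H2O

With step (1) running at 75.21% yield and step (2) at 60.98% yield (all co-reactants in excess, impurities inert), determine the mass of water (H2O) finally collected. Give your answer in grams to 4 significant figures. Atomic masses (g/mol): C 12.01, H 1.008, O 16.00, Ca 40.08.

Pure CaCO3 = 692.2 × 0.8784 = 608.03 g.
M(CaCO3) = 40.08 + 12.01 + 3(16.00) = 100.09 g/mol.
M(H2O) = 2(1.008) + 16.00 = 18.016 g/mol.
n(CaCO3) = 608.03 / 100.09 = 6.0748 mol.
Step 1 (CaCO3:CO2 = 1:1): theoretical n(CO2) = 6.0748 mol; at 75.21% yield, n(CO2) = 4.5689 mol.
Step 2 (CO2:H2O = 1:1): theoretical n(H2O) = 4.5689 mol, so theoretical mass = 4.5689 × 18.016 = 82.313 g.
At 60.98% yield, actual mass of H2O = 82.313 × 0.6098 = 50.194 g.

50.19 g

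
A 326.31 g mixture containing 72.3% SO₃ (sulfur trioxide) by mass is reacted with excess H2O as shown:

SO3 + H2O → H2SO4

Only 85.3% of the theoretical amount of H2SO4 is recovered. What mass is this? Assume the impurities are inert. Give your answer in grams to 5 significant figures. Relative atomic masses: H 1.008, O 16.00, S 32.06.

246.53 g

Pure SO3 available = 326.31 g × 0.723 = 235.922 g.
M(SO3) = 32.06 + 3(16.00) = 80.06 g/mol.
M(H2SO4) = 2(1.008) + 32.06 + 4(16.00) = 98.076 g/mol.
n(SO3) = 235.922 g / 80.06 g/mol = 2.94682 mol.
From the equation the SO3:H2SO4 mole ratio is 1:1, so n(H2SO4) = 2.94682 × 1/1 = 2.94682 mol.
Mass of H2SO4 = 2.94682 mol × 98.076 g/mol = 289.012 g.
Actual mass collected = 289.012 g × 0.853 = 246.527 g.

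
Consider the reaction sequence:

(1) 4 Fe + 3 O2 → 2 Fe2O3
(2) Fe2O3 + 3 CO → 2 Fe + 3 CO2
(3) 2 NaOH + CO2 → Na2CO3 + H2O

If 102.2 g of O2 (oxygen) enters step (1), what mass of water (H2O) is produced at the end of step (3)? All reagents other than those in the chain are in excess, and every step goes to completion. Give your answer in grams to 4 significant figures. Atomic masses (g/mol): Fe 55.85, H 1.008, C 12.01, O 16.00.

115.1 g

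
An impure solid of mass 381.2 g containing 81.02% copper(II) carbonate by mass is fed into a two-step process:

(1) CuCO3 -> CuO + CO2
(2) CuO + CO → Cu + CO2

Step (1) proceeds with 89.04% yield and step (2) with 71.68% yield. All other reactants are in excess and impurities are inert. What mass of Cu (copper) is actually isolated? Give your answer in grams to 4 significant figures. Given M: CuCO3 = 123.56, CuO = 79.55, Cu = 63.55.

Pure CuCO3 = 381.2 × 0.8102 = 308.85 g.
n(CuCO3) = 308.85 / 123.56 = 2.4996 mol.
Step 1 (CuCO3:CuO = 1:1): theoretical n(CuO) = 2.4996 mol; at 89.04% yield, n(CuO) = 2.2256 mol.
Step 2 (CuO:Cu = 1:1): theoretical n(Cu) = 2.2256 mol, so theoretical mass = 2.2256 × 63.55 = 141.44 g.
At 71.68% yield, actual mass of Cu = 141.44 × 0.7168 = 101.38 g.

101.4 g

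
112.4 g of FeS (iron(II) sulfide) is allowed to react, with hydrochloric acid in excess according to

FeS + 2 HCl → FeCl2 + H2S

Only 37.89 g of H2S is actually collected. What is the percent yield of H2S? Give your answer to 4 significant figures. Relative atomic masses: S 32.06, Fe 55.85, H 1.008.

86.97 %

M(FeS) = 55.85 + 32.06 = 87.91 g/mol.
M(H2S) = 2(1.008) + 32.06 = 34.076 g/mol.
n(FeS) = 112.40 g / 87.91 g/mol = 1.2786 mol.
From the equation the FeS:H2S mole ratio is 1:1, so n(H2S) = 1.2786 × 1/1 = 1.2786 mol.
Mass of H2S = 1.2786 mol × 34.076 g/mol = 43.569 g.
This is the theoretical yield. Percent yield = 37.89 g / 43.569 g × 100% = 86.966%.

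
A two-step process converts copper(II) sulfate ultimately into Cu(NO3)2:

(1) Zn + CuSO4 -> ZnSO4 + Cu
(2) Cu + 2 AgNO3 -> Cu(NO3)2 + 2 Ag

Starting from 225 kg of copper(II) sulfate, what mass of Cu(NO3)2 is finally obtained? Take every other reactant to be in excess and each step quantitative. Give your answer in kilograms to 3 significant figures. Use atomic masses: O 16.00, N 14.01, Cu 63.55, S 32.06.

264 kg

M(CuSO4) = 63.55 + 32.06 + 4(16.00) = 159.61 g/mol.
M(Cu(NO3)2) = 63.55 + 2(14.01) + 6(16.00) = 187.57 g/mol.
225 kg = 225000 g.
n(CuSO4) = 225000 / 159.61 = 1410 mol.
Step 1 gives a 1:1 ratio of CuSO4 to Cu, so n(Cu) = 1410 mol.
In step 2 the Cu:Cu(NO3)2 ratio is 1:1, so n(Cu(NO3)2) = 1410 mol.
Mass of Cu(NO3)2 = 1410 × 187.57 = 264400 g = 264 kg.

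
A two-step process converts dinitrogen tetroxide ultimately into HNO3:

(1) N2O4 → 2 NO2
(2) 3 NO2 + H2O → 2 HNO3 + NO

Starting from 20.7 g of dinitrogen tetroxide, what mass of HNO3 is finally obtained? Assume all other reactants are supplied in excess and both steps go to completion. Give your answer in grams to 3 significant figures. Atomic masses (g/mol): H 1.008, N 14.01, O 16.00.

18.9 g

M(N2O4) = 2(14.01) + 4(16.00) = 92.02 g/mol.
M(HNO3) = 1.008 + 14.01 + 3(16.00) = 63.018 g/mol.
n(N2O4) = 20.70 / 92.02 = 0.2250 mol.
Step 1 gives a 1:2 ratio of N2O4 to NO2, so n(NO2) = 0.4499 mol.
In step 2 the NO2:HNO3 ratio is 3:2, so n(HNO3) = 0.2999 mol.
Mass of HNO3 = 0.2999 × 63.018 = 18.90 g.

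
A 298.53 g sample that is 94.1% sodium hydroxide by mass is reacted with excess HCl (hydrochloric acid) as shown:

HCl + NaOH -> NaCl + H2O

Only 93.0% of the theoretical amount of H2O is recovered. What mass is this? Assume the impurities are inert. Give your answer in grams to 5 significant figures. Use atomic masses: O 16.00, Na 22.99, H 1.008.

117.67 g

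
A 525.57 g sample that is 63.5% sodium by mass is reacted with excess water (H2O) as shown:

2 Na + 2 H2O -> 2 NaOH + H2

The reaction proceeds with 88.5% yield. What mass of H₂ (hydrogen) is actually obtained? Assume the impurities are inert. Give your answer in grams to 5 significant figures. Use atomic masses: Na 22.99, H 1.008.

12.950 g

Pure Na available = 525.57 g × 0.635 = 333.737 g.
M(Na) = 22.99 g/mol.
M(H2) = 2(1.008) = 2.016 g/mol.
n(Na) = 333.737 g / 22.99 g/mol = 14.5166 mol.
From the equation the Na:H2 mole ratio is 2:1, so n(H2) = 14.5166 × 1/2 = 7.25831 mol.
Mass of H2 = 7.25831 mol × 2.016 g/mol = 14.6327 g.
Actual mass collected = 14.6327 g × 0.885 = 12.9500 g.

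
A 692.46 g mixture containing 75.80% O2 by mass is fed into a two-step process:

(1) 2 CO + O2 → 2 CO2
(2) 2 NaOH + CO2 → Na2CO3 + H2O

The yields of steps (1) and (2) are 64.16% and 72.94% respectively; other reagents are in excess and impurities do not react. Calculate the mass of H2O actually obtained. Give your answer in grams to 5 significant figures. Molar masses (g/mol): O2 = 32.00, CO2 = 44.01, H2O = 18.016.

276.59 g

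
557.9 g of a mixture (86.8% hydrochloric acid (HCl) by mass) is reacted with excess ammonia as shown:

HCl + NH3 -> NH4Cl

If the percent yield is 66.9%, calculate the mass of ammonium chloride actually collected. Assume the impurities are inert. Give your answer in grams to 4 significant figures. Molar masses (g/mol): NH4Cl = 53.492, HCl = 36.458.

Pure HCl available = 557.9 g × 0.868 = 484.26 g.
n(HCl) = 484.26 g / 36.458 g/mol = 13.283 mol.
From the equation the HCl:NH4Cl mole ratio is 1:1, so n(NH4Cl) = 13.283 × 1/1 = 13.283 mol.
Mass of NH4Cl = 13.283 mol × 53.492 g/mol = 710.51 g.
Actual mass collected = 710.51 g × 0.669 = 475.33 g.

475.3 g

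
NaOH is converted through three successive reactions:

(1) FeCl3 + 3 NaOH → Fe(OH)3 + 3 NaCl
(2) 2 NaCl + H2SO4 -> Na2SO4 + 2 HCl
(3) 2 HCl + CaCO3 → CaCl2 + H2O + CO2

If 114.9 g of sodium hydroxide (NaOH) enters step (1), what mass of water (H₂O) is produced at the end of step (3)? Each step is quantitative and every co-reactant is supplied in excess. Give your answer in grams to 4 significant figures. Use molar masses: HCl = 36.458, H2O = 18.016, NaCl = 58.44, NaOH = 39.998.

25.88 g

n(NaOH) = 114.9 / 39.998 = 2.8726 mol.
Reaction (1): NaOH→NaCl ratio 3:3 ⇒ n(NaCl) = 2.8726 mol.
Reaction (2): NaCl→HCl ratio 2:2 ⇒ n(HCl) = 2.8726 mol.
Reaction (3): HCl→H2O ratio 2:1 ⇒ n(H2O) = 1.4363 mol.
Mass of H2O = 1.4363 × 18.016 = 25.877 g.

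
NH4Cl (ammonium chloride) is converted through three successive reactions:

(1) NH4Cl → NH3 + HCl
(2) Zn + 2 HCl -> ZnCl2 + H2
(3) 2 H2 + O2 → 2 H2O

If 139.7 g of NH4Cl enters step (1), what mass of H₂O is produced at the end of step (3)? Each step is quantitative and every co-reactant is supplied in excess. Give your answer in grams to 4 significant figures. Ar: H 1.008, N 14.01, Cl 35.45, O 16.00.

M(NH4Cl) = 14.01 + 4(1.008) + 35.45 = 53.492 g/mol.
M(H2O) = 2(1.008) + 16.00 = 18.016 g/mol.
n(NH4Cl) = 139.7 / 53.492 = 2.6116 mol.
Reaction (1): NH4Cl→HCl ratio 1:1 ⇒ n(HCl) = 2.6116 mol.
Reaction (2): HCl→H2 ratio 2:1 ⇒ n(H2) = 1.3058 mol.
Reaction (3): H2→H2O ratio 2:2 ⇒ n(H2O) = 1.3058 mol.
Mass of H2O = 1.3058 × 18.016 = 23.525 g.

23.53 g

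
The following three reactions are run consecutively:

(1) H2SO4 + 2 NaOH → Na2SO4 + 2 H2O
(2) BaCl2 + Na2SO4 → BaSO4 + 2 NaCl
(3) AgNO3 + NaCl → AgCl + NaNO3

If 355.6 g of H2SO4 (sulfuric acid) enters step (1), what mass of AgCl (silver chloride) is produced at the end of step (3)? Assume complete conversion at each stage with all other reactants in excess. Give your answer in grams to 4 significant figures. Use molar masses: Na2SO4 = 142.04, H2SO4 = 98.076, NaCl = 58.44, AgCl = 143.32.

1039 g

n(H2SO4) = 355.6 / 98.076 = 3.6258 mol.
Reaction (1): H2SO4→Na2SO4 ratio 1:1 ⇒ n(Na2SO4) = 3.6258 mol.
Reaction (2): Na2SO4→NaCl ratio 1:2 ⇒ n(NaCl) = 7.2515 mol.
Reaction (3): NaCl→AgCl ratio 1:1 ⇒ n(AgCl) = 7.2515 mol.
Mass of AgCl = 7.2515 × 143.32 = 1039.3 g.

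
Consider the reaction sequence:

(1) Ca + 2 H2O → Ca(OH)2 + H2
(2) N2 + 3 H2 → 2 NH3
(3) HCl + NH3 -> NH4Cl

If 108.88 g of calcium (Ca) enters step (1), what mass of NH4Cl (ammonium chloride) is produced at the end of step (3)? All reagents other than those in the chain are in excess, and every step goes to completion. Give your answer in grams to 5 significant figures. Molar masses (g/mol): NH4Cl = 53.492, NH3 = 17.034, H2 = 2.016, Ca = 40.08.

n(Ca) = 108.88 / 40.08 = 2.71657 mol.
Reaction (1): Ca→H2 ratio 1:1 ⇒ n(H2) = 2.71657 mol.
Reaction (2): H2→NH3 ratio 3:2 ⇒ n(NH3) = 1.81104 mol.
Reaction (3): NH3→NH4Cl ratio 1:1 ⇒ n(NH4Cl) = 1.81104 mol.
Mass of NH4Cl = 1.81104 × 53.492 = 96.8764 g.

96.876 g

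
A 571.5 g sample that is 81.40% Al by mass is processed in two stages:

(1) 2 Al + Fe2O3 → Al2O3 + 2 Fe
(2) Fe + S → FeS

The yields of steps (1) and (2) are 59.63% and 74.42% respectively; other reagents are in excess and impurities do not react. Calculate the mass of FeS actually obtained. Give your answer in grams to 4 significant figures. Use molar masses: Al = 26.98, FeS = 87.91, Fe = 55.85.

Pure Al = 571.5 × 0.8140 = 465.20 g.
n(Al) = 465.20 / 26.98 = 17.242 mol.
Step 1 (Al:Fe = 2:2): theoretical n(Fe) = 17.242 mol; at 59.63% yield, n(Fe) = 10.282 mol.
Step 2 (Fe:FeS = 1:1): theoretical n(FeS) = 10.282 mol, so theoretical mass = 10.282 × 87.91 = 903.86 g.
At 74.42% yield, actual mass of FeS = 903.86 × 0.7442 = 672.65 g.

672.7 g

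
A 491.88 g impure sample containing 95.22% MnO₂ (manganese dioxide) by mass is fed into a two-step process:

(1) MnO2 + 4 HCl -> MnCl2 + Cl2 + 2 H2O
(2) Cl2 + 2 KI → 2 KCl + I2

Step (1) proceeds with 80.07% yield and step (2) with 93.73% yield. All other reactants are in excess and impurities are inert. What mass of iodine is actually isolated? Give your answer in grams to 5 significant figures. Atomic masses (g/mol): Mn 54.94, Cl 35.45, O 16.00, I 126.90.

1026.1 g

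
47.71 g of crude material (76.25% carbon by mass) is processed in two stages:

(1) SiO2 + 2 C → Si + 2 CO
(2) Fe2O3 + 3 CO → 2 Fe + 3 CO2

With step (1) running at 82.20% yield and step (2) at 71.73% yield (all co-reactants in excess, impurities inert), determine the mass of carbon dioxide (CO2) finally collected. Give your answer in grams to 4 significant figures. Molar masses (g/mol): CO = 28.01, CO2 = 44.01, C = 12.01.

Pure C = 47.71 × 0.7625 = 36.379 g.
n(C) = 36.379 / 12.01 = 3.0290 mol.
Step 1 (C:CO = 2:2): theoretical n(CO) = 3.0290 mol; at 82.20% yield, n(CO) = 2.4899 mol.
Step 2 (CO:CO2 = 3:3): theoretical n(CO2) = 2.4899 mol, so theoretical mass = 2.4899 × 44.01 = 109.58 g.
At 71.73% yield, actual mass of CO2 = 109.58 × 0.7173 = 78.601 g.

78.60 g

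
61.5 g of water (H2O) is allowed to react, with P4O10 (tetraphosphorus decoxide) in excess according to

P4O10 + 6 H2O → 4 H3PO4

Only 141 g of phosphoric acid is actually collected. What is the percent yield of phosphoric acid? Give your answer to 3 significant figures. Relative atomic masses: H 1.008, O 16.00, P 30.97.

M(H2O) = 2(1.008) + 16.00 = 18.016 g/mol.
M(H3PO4) = 3(1.008) + 30.97 + 4(16.00) = 97.994 g/mol.
n(H2O) = 61.50 g / 18.016 g/mol = 3.414 mol.
From the equation the H2O:H3PO4 mole ratio is 6:4, so n(H3PO4) = 3.414 × 4/6 = 2.276 mol.
Mass of H3PO4 = 2.276 mol × 97.994 g/mol = 223.0 g.
This is the theoretical yield. Percent yield = 141 g / 223.0 g × 100% = 63.23%.

63.2 %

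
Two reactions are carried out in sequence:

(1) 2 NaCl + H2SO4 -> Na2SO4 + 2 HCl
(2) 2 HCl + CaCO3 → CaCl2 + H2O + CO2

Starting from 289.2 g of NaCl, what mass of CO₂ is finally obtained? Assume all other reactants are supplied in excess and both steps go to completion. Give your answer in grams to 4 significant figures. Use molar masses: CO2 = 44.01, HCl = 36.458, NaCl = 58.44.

n(NaCl) = 289.20 / 58.44 = 4.9487 mol.
Step 1 gives a 2:2 ratio of NaCl to HCl, so n(HCl) = 4.9487 mol.
In step 2 the HCl:CO2 ratio is 2:1, so n(CO2) = 2.4743 mol.
Mass of CO2 = 2.4743 × 44.01 = 108.90 g.

108.9 g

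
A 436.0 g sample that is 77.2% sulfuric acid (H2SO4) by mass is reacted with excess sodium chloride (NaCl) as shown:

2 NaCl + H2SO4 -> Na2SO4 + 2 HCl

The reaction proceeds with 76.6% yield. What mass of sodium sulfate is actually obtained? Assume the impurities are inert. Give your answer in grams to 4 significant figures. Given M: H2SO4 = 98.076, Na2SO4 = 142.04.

373.4 g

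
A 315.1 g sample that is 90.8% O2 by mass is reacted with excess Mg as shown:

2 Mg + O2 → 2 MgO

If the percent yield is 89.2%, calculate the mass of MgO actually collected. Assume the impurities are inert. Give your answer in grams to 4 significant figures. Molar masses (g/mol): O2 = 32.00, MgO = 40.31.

643.0 g

Pure O2 available = 315.1 g × 0.908 = 286.11 g.
n(O2) = 286.11 g / 32.00 g/mol = 8.9410 mol.
From the equation the O2:MgO mole ratio is 1:2, so n(MgO) = 8.9410 × 2/1 = 17.882 mol.
Mass of MgO = 17.882 mol × 40.31 g/mol = 720.82 g.
Actual mass collected = 720.82 g × 0.892 = 642.97 g.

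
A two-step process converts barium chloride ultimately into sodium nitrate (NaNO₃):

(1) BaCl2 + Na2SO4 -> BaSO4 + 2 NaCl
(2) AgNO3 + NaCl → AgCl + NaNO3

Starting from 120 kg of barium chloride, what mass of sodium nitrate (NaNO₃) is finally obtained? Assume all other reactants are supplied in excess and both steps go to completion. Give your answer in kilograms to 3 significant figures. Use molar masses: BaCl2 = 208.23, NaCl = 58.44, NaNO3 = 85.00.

98.0 kg

120 kg = 120000 g.
n(BaCl2) = 120000 / 208.23 = 576.3 mol.
Step 1 gives a 1:2 ratio of BaCl2 to NaCl, so n(NaCl) = 1153 mol.
In step 2 the NaCl:NaNO3 ratio is 1:1, so n(NaNO3) = 1153 mol.
Mass of NaNO3 = 1153 × 85.00 = 97970 g = 98.0 kg.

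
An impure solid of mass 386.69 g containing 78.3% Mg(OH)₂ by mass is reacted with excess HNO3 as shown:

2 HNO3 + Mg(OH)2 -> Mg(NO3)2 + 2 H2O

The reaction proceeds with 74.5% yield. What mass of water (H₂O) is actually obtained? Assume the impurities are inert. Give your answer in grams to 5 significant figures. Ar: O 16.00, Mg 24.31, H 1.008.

139.35 g

Pure Mg(OH)2 available = 386.69 g × 0.783 = 302.778 g.
M(Mg(OH)2) = 24.31 + 2(16.00) + 2(1.008) = 58.326 g/mol.
M(H2O) = 2(1.008) + 16.00 = 18.016 g/mol.
n(Mg(OH)2) = 302.778 g / 58.326 g/mol = 5.19114 mol.
From the equation the Mg(OH)2:H2O mole ratio is 1:2, so n(H2O) = 5.19114 × 2/1 = 10.3823 mol.
Mass of H2O = 10.3823 mol × 18.016 g/mol = 187.047 g.
Actual mass collected = 187.047 g × 0.745 = 139.350 g.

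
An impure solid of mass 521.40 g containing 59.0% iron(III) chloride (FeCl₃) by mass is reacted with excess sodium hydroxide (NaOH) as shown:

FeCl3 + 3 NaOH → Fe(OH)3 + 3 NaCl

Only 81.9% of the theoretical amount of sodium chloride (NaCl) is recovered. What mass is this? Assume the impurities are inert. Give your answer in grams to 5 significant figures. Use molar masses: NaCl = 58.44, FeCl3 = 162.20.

Pure FeCl3 available = 521.40 g × 0.590 = 307.626 g.
n(FeCl3) = 307.626 g / 162.20 g/mol = 1.89658 mol.
From the equation the FeCl3:NaCl mole ratio is 1:3, so n(NaCl) = 1.89658 × 3/1 = 5.68975 mol.
Mass of NaCl = 5.68975 mol × 58.44 g/mol = 332.509 g.
Actual mass collected = 332.509 g × 0.819 = 272.325 g.

272.33 g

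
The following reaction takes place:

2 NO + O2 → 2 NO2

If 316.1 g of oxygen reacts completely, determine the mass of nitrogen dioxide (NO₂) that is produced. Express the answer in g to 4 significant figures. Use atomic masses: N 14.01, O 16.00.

M(O2) = 2(16.00) = 32.00 g/mol.
M(NO2) = 14.01 + 2(16.00) = 46.01 g/mol.
n(O2) = 316.10 g / 32.00 g/mol = 9.8781 mol.
From the equation the O2:NO2 mole ratio is 1:2, so n(NO2) = 9.8781 × 2/1 = 19.756 mol.
Mass of NO2 = 19.756 mol × 46.01 g/mol = 908.99 g.

909.0 g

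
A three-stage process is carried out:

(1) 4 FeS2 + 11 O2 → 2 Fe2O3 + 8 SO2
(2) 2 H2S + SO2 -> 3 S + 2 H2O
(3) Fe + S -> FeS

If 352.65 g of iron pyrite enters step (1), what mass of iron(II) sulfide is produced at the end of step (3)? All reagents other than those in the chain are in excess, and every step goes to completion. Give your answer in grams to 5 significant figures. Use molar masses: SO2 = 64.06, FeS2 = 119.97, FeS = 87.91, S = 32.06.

n(FeS2) = 352.65 / 119.97 = 2.93948 mol.
Reaction (1): FeS2→SO2 ratio 4:8 ⇒ n(SO2) = 5.87897 mol.
Reaction (2): SO2→S ratio 1:3 ⇒ n(S) = 17.6369 mol.
Reaction (3): S→FeS ratio 1:1 ⇒ n(FeS) = 17.6369 mol.
Mass of FeS = 17.6369 × 87.91 = 1550.46 g.

1550.5 g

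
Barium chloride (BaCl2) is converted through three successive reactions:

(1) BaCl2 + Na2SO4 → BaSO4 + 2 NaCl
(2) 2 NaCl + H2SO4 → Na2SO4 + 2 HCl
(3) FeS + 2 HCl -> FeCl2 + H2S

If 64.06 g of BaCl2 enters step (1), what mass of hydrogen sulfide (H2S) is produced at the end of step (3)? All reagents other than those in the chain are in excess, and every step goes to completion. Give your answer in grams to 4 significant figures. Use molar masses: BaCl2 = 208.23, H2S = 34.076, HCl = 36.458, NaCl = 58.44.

n(BaCl2) = 64.06 / 208.23 = 0.30764 mol.
Reaction (1): BaCl2→NaCl ratio 1:2 ⇒ n(NaCl) = 0.61528 mol.
Reaction (2): NaCl→HCl ratio 2:2 ⇒ n(HCl) = 0.61528 mol.
Reaction (3): HCl→H2S ratio 2:1 ⇒ n(H2S) = 0.30764 mol.
Mass of H2S = 0.30764 × 34.076 = 10.483 g.

10.48 g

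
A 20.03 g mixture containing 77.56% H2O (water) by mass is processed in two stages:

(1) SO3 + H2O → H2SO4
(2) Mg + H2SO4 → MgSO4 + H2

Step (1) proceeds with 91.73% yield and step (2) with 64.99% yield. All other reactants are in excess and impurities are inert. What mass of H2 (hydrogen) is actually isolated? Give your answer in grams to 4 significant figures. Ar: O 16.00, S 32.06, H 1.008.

Pure H2O = 20.03 × 0.7756 = 15.535 g.
M(H2O) = 2(1.008) + 16.00 = 18.016 g/mol.
M(H2) = 2(1.008) = 2.016 g/mol.
n(H2O) = 15.535 / 18.016 = 0.86230 mol.
Step 1 (H2O:H2SO4 = 1:1): theoretical n(H2SO4) = 0.86230 mol; at 91.73% yield, n(H2SO4) = 0.79099 mol.
Step 2 (H2SO4:H2 = 1:1): theoretical n(H2) = 0.79099 mol, so theoretical mass = 0.79099 × 2.016 = 1.5946 g.
At 64.99% yield, actual mass of H2 = 1.5946 × 0.6499 = 1.0364 g.

1.036 g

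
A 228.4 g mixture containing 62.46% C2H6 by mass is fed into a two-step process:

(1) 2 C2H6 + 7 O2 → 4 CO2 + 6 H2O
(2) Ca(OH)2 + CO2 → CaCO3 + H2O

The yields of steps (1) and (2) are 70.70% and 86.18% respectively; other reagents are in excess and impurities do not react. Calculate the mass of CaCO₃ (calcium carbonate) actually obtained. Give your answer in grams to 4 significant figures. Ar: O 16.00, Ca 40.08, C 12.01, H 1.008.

578.7 g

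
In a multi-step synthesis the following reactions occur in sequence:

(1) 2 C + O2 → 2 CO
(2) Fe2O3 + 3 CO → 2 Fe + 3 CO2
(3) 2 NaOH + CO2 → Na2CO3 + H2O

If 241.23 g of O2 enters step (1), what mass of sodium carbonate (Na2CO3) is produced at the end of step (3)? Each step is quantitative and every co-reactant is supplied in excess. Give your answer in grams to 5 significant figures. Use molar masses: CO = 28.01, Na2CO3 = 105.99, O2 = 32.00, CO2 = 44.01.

n(O2) = 241.23 / 32.00 = 7.53844 mol.
Reaction (1): O2→CO ratio 1:2 ⇒ n(CO) = 15.0769 mol.
Reaction (2): CO→CO2 ratio 3:3 ⇒ n(CO2) = 15.0769 mol.
Reaction (3): CO2→Na2CO3 ratio 1:1 ⇒ n(Na2CO3) = 15.0769 mol.
Mass of Na2CO3 = 15.0769 × 105.99 = 1598.00 g.

1598.0 g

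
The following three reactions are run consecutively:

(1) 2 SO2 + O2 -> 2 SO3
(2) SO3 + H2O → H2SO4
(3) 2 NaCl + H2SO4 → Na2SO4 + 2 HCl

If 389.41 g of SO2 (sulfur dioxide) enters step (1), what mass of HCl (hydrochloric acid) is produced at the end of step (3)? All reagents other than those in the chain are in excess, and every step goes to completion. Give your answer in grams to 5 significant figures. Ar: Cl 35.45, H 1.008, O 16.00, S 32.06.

443.24 g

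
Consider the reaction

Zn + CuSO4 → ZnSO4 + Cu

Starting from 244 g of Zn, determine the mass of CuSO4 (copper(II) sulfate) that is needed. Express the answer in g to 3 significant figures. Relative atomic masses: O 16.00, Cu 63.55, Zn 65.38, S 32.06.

596 g

M(Zn) = 65.38 g/mol.
M(CuSO4) = 63.55 + 32.06 + 4(16.00) = 159.61 g/mol.
n(Zn) = 244.0 g / 65.38 g/mol = 3.732 mol.
From the equation the Zn:CuSO4 mole ratio is 1:1, so n(CuSO4) = 3.732 × 1/1 = 3.732 mol.
Mass of CuSO4 = 3.732 mol × 159.61 g/mol = 595.7 g.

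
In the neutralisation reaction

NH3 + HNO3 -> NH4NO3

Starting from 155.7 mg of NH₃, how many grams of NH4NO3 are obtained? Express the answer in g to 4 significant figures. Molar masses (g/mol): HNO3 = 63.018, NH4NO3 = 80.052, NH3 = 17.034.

Convert: 155.7 mg = 0.15570 g.
n(NH3) = 0.15570 g / 17.034 g/mol = 0.0091405 mol.
From the equation the NH3:NH4NO3 mole ratio is 1:1, so n(NH4NO3) = 0.0091405 × 1/1 = 0.0091405 mol.
Mass of NH4NO3 = 0.0091405 mol × 80.052 g/mol = 0.73172 g.

0.7317 g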